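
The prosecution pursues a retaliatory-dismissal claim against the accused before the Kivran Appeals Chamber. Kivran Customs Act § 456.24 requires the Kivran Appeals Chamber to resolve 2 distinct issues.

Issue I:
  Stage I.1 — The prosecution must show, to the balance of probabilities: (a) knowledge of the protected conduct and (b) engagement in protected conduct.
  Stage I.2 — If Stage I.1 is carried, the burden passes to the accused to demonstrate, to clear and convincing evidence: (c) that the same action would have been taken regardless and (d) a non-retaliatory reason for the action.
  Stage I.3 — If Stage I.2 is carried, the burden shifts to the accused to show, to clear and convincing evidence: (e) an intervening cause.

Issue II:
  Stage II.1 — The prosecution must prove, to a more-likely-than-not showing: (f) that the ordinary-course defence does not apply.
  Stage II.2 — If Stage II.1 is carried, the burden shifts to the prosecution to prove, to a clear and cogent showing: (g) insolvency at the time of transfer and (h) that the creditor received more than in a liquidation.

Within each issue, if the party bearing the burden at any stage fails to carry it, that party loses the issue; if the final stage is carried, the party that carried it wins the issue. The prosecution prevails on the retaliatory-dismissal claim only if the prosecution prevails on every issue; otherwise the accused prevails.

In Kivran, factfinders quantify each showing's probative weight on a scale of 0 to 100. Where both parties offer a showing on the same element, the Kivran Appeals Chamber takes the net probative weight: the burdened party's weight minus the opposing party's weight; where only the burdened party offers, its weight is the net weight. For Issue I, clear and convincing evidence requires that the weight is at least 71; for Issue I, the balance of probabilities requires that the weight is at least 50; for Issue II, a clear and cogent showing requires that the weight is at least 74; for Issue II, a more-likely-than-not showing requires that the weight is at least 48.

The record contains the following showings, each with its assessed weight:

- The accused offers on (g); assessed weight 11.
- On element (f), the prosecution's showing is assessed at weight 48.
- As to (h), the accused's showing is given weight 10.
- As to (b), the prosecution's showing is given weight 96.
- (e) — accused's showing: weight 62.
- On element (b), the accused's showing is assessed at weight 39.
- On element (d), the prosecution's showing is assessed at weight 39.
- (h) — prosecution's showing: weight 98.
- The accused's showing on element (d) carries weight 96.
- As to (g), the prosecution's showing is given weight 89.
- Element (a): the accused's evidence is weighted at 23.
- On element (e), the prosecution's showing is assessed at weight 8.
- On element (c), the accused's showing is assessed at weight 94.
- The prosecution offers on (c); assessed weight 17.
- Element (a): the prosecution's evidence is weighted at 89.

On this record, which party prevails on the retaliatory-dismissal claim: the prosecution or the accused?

— Issue I —
At Stage I.1 the prosecution must meet the balance of probabilities (weight is at least 50): on (a) the weight is 89 less the opposing 23 gives net 66, which does reach 50, so (a) meets the standard; on (b) the weight is 96 less the opposing 39 gives net 57, ≥ 50, so (b) meets the standard.
  Stage I.1 carried; the burden shifts to the accused.
At Stage I.2 the accused must meet clear and convincing evidence (weight is at least 71): on (c) the weight is 94 less the opposing 17 gives net 77, ≥ 71, so (c) meets the standard; on (d) the weight is 96 less the opposing 39 gives net 57, which does not reach 71, so (d) does not meet the standard.
  Stage I.2 not carried; the accused fails its burden.
The prosecution prevails on this issue.
— Issue II —
Stage II.1 — burden on prosecution; standard: a more-likely-than-not showing (weight is at least 48).
    (f): 48 ≥ 48 [met]
  Stage II.1 is satisfied; the prosecution continues to bear the burden.
Stage II.2 — burden on prosecution; standard: a clear and cogent showing (weight is at least 74).
    (g): 89 − 11 = 78 ≥ 74 [met]
    (h): 98 − 10 = 88 ≥ 74 [met]
  The prosecution carries the last stage.
With every stage satisfied, the prosecution prevails on this issue.
Per-issue: Issue I → prosecution; Issue II → prosecution. The prosecution must prevail on every issue; overall, the prosecution prevails.

prosecution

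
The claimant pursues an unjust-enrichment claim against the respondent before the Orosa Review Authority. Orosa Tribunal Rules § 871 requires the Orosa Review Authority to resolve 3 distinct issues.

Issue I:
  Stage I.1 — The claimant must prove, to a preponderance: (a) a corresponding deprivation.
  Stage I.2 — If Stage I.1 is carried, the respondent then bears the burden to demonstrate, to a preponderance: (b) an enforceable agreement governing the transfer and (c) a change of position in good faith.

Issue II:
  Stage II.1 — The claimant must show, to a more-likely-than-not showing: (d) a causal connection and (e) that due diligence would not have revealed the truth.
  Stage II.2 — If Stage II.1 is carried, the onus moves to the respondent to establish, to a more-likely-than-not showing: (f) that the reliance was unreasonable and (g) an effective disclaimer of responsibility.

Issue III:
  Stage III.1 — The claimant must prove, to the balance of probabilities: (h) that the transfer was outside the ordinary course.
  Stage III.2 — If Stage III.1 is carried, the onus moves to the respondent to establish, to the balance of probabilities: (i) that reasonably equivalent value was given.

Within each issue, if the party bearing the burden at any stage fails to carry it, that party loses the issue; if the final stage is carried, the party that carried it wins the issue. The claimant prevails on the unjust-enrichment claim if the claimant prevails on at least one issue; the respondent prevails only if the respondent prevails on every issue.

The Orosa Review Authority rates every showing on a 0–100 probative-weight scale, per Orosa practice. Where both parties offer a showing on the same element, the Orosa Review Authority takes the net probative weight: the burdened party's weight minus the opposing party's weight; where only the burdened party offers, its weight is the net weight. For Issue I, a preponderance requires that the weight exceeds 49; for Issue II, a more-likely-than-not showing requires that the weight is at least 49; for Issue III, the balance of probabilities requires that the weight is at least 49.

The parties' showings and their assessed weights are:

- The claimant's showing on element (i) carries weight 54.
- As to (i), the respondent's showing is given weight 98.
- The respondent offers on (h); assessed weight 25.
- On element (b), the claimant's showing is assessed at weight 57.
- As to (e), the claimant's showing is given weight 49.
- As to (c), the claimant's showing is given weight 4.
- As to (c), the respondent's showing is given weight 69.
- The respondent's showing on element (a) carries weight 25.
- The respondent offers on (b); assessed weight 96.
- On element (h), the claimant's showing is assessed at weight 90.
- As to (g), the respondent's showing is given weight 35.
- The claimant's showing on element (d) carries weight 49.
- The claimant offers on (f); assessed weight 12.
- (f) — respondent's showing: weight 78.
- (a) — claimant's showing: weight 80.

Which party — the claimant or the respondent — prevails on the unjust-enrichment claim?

claimant

— Issue I —
Stage I.1 (claimant, a preponderance, weight exceeds 49): (a) net 80−25=55 > 49 — meets.
  The claimant carries Stage I.1; the respondent now bears the burden.
Stage I.2 (respondent, a preponderance, weight exceeds 49): (b) net 96−57=39 ≤ 49 — fails; (c) net 69−4=65 > 49 — meets.
  Stage I.2 not carried; the respondent fails its burden.
The analysis ends at Stage I.2; the claimant prevails on this issue.
— Issue II —
Stage II.1 (claimant, a more-likely-than-not showing, weight is at least 49): (d) 49 ≥ 49 — meets; (e) 49 ≥ 49 — meets.
  Stage II.1 is satisfied; the onus moves to the respondent.
Stage II.2 (respondent, a more-likely-than-not showing, weight is at least 49): (f) net 78−12=66 ≥ 49 — meets; (g) 35 < 49 — fails.
  Stage II.2 not carried; the respondent fails its burden.
The claimant prevails on this issue.
— Issue III —
At Stage III.1 the claimant must meet the balance of probabilities (weight is at least 49): on (h) the weight is 90 less the opposing 25 gives net 65, which does reach 49, so (h) meets the standard.
  The claimant carries Stage III.1; the respondent now bears the burden.
At Stage III.2 the respondent must meet the balance of probabilities (weight is at least 49): on (i) the weight is 98 less the opposing 54 gives net 44, which does not reach 49, so (i) does not meet the standard.
  The respondent does not carry Stage III.2.
The claimant prevails on this issue.
Per-issue: Issue I → claimant; Issue II → claimant; Issue III → claimant. The claimant must prevail on at least one issue; overall, the claimant prevails.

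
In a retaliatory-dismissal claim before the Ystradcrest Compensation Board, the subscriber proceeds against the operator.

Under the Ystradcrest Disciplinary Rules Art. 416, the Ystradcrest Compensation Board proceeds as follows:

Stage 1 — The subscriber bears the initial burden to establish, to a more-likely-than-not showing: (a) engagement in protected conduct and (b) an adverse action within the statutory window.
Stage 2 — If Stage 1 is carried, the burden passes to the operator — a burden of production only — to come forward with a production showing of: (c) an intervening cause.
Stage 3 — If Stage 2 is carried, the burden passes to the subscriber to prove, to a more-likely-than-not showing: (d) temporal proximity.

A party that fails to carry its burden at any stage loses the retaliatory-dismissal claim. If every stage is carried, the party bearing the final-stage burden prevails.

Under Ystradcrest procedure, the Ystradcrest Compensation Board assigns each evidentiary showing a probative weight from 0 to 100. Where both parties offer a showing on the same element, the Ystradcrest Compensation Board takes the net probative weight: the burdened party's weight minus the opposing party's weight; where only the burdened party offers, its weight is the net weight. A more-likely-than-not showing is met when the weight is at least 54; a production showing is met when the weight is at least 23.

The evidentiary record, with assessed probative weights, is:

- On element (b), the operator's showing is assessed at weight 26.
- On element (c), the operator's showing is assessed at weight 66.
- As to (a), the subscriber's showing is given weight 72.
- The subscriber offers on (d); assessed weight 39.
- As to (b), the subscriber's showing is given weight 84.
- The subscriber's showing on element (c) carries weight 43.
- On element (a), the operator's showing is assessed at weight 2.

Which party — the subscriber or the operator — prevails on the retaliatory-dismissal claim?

Stage 1 (subscriber, a more-likely-than-not showing, weight is at least 54): (a) net 72−2=70 ≥ 54 — meets; (b) net 84−26=58 ≥ 54 — meets.
  Stage 1 carried; the burden shifts to the operator.
Stage 2 (operator, a production showing, weight is at least 23): (c) net 66−43=23 ≥ 23 — meets.
  Stage 2 is satisfied; the onus moves to the subscriber.
Stage 3 (subscriber, a more-likely-than-not showing, weight is at least 54): (d) 39 < 54 — fails.
  Stage 3 not carried; the subscriber fails its burden.
The operator prevails.

operator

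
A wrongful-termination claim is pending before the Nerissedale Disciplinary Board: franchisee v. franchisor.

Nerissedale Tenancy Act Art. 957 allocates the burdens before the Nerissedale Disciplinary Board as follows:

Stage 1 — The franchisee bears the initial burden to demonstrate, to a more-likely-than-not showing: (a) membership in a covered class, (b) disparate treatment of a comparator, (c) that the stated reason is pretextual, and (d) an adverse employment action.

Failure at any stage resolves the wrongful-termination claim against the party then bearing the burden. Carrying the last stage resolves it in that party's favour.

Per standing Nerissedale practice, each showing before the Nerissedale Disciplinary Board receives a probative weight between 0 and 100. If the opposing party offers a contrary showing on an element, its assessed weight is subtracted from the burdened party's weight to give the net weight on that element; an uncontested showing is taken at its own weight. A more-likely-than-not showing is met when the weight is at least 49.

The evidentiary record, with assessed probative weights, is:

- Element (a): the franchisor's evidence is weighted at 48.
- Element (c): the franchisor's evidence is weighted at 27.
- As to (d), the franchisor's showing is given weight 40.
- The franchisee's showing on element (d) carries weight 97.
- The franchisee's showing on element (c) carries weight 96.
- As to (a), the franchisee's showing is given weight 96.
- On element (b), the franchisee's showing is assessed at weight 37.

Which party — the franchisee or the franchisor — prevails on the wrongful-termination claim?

franchisor

At Stage 1 the franchisee must meet a more-likely-than-not showing (weight is at least 49): on (a) the weight is 96 less the opposing 48 gives net 48, < 49, so (a) does not meet the standard; on (b) the weight is 37, which does not reach 49, so (b) does not meet the standard; on (c) the weight is 96 less the opposing 27 gives net 69, which does reach 49, so (c) meets the standard; on (d) the weight is 97 less the opposing 40 gives net 57, ≥ 49, so (d) meets the standard.
  Not every element is met, so the franchisee fails to carry Stage 1.
The franchisor prevails.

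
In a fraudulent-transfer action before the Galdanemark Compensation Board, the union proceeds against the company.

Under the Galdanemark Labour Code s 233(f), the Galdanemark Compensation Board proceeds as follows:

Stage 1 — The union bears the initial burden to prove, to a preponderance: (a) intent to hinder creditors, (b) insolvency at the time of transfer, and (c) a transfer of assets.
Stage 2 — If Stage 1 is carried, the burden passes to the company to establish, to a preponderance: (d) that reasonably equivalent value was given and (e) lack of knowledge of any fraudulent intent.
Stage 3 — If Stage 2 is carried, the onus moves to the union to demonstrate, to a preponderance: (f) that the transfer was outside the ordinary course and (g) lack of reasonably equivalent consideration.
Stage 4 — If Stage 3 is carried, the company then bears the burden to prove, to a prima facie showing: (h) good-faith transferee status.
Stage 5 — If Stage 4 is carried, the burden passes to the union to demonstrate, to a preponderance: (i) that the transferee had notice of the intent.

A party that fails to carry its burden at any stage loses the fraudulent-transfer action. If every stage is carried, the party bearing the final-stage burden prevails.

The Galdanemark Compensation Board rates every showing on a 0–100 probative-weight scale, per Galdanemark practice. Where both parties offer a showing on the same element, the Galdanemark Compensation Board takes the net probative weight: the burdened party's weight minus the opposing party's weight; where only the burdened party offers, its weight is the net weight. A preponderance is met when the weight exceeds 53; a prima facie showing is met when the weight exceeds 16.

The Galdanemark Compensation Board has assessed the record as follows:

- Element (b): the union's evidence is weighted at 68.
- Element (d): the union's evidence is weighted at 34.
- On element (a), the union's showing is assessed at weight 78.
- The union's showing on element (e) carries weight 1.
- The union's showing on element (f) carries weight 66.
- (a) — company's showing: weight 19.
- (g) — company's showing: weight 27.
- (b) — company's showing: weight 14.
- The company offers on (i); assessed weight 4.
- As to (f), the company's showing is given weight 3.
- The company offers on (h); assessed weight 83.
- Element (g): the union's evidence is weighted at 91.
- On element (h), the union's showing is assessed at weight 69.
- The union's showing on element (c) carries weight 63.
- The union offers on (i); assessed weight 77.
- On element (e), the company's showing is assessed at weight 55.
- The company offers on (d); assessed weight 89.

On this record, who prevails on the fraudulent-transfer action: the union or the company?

union

Stage 1 (union, a preponderance, weight exceeds 53): (a) net 78−19=59 > 53 — meets; (b) net 68−14=54 > 53 — meets; (c) 63 > 53 — meets.
  Stage 1 is satisfied; the onus moves to the company.
Stage 2 (company, a preponderance, weight exceeds 53): (d) net 89−34=55 > 53 — meets; (e) net 55−1=54 > 53 — meets.
  The company carries Stage 2; the union now bears the burden.
Stage 3 (union, a preponderance, weight exceeds 53): (f) net 66−3=63 > 53 — meets; (g) net 91−27=64 > 53 — meets.
  Stage 3 carried; the burden shifts to the company.
Stage 4 (company, a prima facie showing, weight exceeds 16): (h) net 83−69=14 ≤ 16 — fails.
  The company does not carry Stage 4.
The analysis ends at Stage 4; the union prevails.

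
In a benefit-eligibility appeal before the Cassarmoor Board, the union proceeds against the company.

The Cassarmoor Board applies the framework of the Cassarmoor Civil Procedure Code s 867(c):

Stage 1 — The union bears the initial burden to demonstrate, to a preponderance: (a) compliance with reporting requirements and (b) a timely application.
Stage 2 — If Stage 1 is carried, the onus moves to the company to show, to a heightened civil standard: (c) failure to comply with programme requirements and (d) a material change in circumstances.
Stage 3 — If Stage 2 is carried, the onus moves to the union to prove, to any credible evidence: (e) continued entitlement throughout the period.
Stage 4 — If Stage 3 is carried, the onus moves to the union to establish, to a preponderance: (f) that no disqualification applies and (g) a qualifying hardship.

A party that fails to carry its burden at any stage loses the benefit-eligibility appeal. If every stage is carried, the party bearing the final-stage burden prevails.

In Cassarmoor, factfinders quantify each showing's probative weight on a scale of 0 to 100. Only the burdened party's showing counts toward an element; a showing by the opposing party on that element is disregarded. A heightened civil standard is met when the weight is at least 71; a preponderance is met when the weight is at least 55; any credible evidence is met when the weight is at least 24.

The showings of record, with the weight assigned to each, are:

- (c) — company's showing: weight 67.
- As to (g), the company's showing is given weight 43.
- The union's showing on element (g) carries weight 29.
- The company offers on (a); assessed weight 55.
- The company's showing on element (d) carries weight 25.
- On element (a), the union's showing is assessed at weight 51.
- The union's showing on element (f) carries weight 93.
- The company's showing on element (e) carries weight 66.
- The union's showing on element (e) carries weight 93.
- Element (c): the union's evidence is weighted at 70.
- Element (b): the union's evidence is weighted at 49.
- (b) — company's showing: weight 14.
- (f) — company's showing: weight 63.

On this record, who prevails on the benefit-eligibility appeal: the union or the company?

company

Stage 1 (union, a preponderance, weight is at least 55): (a) 51 (company's 55 disregarded) < 55 — fails; (b) 49 (company's 14 disregarded) < 55 — fails.
  Stage 1 not carried; the union fails its burden.
The analysis ends at Stage 1; the company prevails.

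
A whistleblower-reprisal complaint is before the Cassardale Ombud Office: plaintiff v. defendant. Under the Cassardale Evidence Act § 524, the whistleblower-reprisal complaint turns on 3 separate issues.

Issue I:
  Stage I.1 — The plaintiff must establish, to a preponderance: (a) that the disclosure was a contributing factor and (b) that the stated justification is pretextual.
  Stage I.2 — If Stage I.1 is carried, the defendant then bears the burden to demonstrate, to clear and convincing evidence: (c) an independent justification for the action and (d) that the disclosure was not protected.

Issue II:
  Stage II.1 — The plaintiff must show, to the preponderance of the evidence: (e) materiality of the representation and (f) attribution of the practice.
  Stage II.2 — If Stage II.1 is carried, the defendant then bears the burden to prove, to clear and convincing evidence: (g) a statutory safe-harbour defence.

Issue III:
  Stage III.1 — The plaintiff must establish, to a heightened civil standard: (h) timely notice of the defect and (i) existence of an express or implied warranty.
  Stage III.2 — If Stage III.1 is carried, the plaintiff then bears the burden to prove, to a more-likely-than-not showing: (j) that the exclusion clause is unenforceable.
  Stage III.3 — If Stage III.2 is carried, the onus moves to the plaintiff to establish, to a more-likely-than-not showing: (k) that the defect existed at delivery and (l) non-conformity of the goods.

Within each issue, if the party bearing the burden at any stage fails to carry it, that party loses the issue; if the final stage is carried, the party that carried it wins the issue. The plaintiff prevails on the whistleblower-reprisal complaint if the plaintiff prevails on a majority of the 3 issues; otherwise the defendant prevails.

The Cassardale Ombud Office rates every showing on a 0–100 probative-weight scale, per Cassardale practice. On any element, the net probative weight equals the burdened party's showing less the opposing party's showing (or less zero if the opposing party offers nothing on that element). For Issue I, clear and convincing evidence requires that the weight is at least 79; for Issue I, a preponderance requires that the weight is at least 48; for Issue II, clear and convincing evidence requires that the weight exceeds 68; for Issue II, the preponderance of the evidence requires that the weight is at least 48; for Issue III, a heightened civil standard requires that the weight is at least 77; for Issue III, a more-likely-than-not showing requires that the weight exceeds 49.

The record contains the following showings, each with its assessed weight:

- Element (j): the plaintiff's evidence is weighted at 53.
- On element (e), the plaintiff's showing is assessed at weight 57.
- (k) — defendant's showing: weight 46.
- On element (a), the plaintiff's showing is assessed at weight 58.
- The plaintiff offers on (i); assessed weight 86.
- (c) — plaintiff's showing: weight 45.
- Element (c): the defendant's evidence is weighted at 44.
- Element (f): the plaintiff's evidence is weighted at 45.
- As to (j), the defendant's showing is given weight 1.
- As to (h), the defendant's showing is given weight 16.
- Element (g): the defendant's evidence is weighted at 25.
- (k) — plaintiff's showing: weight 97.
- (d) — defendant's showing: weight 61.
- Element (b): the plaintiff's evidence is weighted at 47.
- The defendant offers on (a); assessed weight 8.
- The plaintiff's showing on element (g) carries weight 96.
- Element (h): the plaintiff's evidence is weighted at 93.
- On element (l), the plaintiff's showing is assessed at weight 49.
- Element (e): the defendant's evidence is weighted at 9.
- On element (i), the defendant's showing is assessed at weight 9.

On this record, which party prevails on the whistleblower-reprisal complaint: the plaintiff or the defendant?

— Issue I —
Stage I.1 — burden on plaintiff; standard: a preponderance (weight is at least 48).
    (a): 58 − 8 = 50 ≥ 48 [met]
    (b): 47 < 48 [not met]
  Not every element is met, so the plaintiff fails to carry Stage I.1.
So the defendant prevails on this issue.
— Issue II —
At Stage II.1 the plaintiff must meet the preponderance of the evidence (weight is at least 48): on (e) the weight is 57 less the opposing 9 gives net 48, which does reach 48, so (e) meets the standard; on (f) the weight is 45, < 48, so (f) does not meet the standard.
  Stage II.1 not carried; the plaintiff fails its burden.
The defendant prevails on this issue.
— Issue III —
Stage III.1 — burden on plaintiff; standard: a heightened civil standard (weight is at least 77).
    (h): 93 − 16 = 77 ≥ 77 [met]
    (i): 86 − 9 = 77 ≥ 77 [met]
  Stage III.1 is satisfied; the plaintiff continues to bear the burden.
Stage III.2 — burden on plaintiff; standard: a more-likely-than-not showing (weight exceeds 49).
    (j): 53 − 1 = 52 > 49 [met]
  Stage III.2 is satisfied; the plaintiff continues to bear the burden.
Stage III.3 — burden on plaintiff; standard: a more-likely-than-not showing (weight exceeds 49).
    (k): 97 − 46 = 51 > 49 [met]
    (l): 49 ≤ 49 [not met]
  Not every element is met, so the plaintiff fails to carry Stage III.3.
The defendant prevails on this issue.
Per-issue: Issue I → defendant; Issue II → defendant; Issue III → defendant. The plaintiff must prevail on a majority of issues; overall, the defendant prevails.

defendant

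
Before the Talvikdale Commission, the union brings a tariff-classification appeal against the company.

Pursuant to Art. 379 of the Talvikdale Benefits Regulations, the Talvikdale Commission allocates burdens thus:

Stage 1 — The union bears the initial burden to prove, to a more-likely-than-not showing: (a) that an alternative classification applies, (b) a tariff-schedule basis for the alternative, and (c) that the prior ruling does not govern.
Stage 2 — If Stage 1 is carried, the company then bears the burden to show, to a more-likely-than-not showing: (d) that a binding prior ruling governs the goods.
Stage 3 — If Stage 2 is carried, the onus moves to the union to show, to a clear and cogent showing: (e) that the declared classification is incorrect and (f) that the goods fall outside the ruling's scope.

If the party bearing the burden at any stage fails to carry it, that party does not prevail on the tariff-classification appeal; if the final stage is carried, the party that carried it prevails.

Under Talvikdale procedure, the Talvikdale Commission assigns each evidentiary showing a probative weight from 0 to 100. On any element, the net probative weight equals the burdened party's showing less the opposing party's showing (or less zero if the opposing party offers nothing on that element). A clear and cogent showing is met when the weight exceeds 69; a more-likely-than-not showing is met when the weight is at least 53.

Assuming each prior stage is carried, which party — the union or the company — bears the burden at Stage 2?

Stage 2's rule assigns the burden to the company (to a more-likely-than-not showing).

company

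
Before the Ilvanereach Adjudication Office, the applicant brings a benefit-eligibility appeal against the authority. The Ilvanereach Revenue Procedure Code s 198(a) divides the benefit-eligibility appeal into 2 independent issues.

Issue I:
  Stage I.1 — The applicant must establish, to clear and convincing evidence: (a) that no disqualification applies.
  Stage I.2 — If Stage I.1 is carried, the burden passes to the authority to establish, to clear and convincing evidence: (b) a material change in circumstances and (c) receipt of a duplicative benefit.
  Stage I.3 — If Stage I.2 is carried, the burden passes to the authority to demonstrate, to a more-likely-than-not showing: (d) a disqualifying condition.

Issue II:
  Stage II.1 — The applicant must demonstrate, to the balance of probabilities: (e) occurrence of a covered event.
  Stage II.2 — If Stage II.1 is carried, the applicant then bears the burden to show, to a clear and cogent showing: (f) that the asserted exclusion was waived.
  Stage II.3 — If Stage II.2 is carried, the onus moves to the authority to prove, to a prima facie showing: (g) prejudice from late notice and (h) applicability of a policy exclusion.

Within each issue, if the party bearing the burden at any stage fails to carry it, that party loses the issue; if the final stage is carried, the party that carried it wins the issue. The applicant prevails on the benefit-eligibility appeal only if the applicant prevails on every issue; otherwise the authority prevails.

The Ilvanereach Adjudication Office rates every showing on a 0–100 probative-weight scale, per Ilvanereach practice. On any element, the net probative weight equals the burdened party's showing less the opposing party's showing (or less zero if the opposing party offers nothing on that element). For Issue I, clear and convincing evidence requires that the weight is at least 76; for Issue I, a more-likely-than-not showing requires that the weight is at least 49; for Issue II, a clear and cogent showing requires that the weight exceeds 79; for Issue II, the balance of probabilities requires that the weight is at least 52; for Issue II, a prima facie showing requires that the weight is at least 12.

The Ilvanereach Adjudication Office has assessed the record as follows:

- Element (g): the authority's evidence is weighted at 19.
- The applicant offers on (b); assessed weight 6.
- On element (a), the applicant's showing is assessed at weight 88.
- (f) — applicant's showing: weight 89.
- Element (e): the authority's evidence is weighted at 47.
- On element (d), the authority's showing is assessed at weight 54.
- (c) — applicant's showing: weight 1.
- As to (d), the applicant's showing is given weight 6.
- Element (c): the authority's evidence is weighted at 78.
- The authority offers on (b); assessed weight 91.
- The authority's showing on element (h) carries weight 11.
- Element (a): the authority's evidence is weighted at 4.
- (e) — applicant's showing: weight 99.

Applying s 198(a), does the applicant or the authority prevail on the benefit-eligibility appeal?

— Issue I —
Stage I.1 (applicant, clear and convincing evidence, weight is at least 76): (a) net 88−4=84 ≥ 76 — meets.
  The applicant carries Stage I.1; the authority now bears the burden.
Stage I.2 (authority, clear and convincing evidence, weight is at least 76): (b) net 91−6=85 ≥ 76 — meets; (c) net 78−1=77 ≥ 76 — meets.
  All elements met. The authority retains the burden for Stage I.3.
Stage I.3 (authority, a more-likely-than-not showing, weight is at least 49): (d) net 54−6=48 < 49 — fails.
  Not every element is met, so the authority fails to carry Stage I.3.
The applicant prevails on this issue.
— Issue II —
At Stage II.1 the applicant must meet the balance of probabilities (weight is at least 52): on (e) the weight is 99 less the opposing 47 gives net 52, ≥ 52, so (e) meets the standard.
  Stage II.1 carried; the burden remains with the applicant.
At Stage II.2 the applicant must meet a clear and cogent showing (weight exceeds 79): on (f) the weight is 89, > 79, so (f) meets the standard.
  Stage II.2 is satisfied; the onus moves to the authority.
At Stage II.3 the authority must meet a prima facie showing (weight is at least 12): on (g) the weight is 19, ≥ 12, so (g) meets the standard; on (h) the weight is 11, which does not reach 12, so (h) does not meet the standard.
  The authority does not carry Stage II.3.
So the applicant prevails on this issue.
Per-issue: Issue I → applicant; Issue II → applicant. The applicant must prevail on every issue; overall, the applicant prevails.

applicant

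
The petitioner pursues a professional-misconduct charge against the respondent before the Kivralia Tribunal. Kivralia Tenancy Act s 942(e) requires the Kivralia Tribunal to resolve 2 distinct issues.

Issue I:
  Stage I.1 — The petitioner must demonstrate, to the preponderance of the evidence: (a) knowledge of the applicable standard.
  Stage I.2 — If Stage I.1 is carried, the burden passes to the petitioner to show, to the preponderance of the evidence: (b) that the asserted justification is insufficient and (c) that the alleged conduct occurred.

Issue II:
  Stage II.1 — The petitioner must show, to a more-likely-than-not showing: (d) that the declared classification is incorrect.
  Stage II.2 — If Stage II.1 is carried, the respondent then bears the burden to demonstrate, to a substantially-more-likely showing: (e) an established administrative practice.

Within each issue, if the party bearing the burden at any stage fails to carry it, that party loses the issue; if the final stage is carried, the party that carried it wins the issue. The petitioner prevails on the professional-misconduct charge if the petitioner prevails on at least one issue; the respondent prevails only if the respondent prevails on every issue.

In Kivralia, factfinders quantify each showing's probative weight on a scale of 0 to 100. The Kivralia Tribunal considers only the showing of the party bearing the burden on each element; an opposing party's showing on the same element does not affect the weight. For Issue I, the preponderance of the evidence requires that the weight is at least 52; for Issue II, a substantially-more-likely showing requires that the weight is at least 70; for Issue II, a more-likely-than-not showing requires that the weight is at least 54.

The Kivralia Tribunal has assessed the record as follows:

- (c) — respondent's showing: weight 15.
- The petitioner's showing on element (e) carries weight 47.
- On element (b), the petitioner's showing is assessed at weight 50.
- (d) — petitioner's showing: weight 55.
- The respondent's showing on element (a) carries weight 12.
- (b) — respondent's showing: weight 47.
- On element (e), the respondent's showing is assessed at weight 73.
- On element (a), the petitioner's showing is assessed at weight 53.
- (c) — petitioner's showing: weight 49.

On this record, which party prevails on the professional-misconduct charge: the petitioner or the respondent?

— Issue I —
Stage I.1 — burden on petitioner; standard: the preponderance of the evidence (weight is at least 52).
    (a): 53 (respondent's 12 disregarded) ≥ 52 [met]
  Stage I.1 carried; the burden remains with the petitioner.
Stage I.2 — burden on petitioner; standard: the preponderance of the evidence (weight is at least 52).
    (b): 50 (respondent's 47 disregarded) < 52 [not met]
    (c): 49 (respondent's 15 disregarded) < 52 [not met]
  Not every element is met, so the petitioner fails to carry Stage I.2.
So the respondent prevails on this issue.
— Issue II —
Stage II.1 — burden on petitioner; standard: a more-likely-than-not showing (weight is at least 54).
    (d): 55 ≥ 54 [met]
  The petitioner carries Stage II.1; the respondent now bears the burden.
Stage II.2 — burden on respondent; standard: a substantially-more-likely showing (weight is at least 70).
    (e): 73 (petitioner's 47 disregarded) ≥ 70 [met]
  The respondent carries the last stage.
With every stage satisfied, the respondent prevails on this issue.
Per-issue: Issue I → respondent; Issue II → respondent. The petitioner must prevail on at least one issue; overall, the respondent prevails.

respondent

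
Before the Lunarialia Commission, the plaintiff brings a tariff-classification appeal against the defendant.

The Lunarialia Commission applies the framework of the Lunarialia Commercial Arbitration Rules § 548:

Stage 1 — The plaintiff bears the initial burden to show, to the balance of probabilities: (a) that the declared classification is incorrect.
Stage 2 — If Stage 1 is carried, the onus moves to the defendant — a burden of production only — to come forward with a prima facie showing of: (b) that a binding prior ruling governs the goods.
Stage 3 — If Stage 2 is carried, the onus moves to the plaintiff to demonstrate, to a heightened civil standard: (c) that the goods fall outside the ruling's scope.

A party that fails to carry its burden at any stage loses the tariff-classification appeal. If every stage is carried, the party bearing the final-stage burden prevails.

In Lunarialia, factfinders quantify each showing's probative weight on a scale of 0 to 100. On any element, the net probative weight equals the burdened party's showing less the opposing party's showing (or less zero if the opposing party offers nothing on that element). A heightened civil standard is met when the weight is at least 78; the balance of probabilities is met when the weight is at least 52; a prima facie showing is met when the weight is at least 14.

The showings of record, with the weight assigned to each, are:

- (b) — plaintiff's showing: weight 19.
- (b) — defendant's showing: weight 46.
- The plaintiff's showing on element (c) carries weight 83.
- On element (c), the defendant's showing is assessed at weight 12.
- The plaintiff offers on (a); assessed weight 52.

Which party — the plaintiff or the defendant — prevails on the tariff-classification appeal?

Stage 1 — burden on plaintiff; standard: the balance of probabilities (weight is at least 52).
    (a): 52 ≥ 52 [met]
  Stage 1 carried; the burden shifts to the defendant.
Stage 2 — burden on defendant; standard: a prima facie showing (weight is at least 14).
    (b): 46 − 19 = 27 ≥ 14 [met]
  Stage 2 is satisfied; the onus moves to the plaintiff.
Stage 3 — burden on plaintiff; standard: a heightened civil standard (weight is at least 78).
    (c): 83 − 12 = 71 < 78 [not met]
  The plaintiff does not carry Stage 3.
The analysis ends at Stage 3; the defendant prevails.

defendant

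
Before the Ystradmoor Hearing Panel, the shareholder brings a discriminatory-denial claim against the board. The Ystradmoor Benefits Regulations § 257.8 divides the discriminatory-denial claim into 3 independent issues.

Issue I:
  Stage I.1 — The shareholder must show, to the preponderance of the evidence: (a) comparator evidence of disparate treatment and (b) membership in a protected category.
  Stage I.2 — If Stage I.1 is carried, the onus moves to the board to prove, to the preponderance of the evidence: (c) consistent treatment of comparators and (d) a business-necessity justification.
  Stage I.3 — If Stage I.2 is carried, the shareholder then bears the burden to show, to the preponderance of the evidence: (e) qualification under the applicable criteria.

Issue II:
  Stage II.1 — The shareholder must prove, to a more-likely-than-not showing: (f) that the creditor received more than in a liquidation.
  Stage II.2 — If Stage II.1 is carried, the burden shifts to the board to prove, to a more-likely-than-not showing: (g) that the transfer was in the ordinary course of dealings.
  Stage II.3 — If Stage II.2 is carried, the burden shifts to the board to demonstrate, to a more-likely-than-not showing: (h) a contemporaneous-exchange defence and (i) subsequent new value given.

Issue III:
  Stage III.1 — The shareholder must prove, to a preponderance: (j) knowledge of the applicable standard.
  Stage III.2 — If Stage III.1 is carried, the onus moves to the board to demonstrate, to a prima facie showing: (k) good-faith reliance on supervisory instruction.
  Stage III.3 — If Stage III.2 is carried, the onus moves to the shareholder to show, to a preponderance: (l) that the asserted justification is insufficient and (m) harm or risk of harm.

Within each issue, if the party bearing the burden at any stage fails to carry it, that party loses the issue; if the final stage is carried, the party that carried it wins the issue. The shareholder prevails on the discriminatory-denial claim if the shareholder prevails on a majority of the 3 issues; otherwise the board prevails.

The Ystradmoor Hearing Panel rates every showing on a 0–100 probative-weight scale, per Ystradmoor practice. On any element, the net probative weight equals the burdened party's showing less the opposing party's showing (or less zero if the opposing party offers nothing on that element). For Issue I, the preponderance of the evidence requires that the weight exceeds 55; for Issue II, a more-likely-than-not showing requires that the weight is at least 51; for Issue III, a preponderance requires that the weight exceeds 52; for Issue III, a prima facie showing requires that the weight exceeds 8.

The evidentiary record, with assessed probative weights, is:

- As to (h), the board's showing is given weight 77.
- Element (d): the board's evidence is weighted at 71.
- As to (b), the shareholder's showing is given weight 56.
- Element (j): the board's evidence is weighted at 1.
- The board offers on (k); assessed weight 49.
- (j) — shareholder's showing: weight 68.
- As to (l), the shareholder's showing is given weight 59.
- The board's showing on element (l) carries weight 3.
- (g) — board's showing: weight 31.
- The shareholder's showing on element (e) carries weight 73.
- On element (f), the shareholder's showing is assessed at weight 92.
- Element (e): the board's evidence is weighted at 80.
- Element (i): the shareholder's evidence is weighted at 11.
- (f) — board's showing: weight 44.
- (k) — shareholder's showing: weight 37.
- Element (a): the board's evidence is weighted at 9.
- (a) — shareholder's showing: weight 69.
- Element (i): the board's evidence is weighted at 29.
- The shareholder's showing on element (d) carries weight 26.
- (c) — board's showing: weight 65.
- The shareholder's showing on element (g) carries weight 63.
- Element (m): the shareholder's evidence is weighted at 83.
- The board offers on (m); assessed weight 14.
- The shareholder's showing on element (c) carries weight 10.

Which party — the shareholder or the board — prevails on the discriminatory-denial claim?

shareholder

— Issue I —
At Stage I.1 the shareholder must meet the preponderance of the evidence (weight exceeds 55): on (a) the weight is 69 less the opposing 9 gives net 60, which does exceed 55, so (a) meets the standard; on (b) the weight is 56, > 55, so (b) meets the standard.
  All elements met. The burden passes to the board.
At Stage I.2 the board must meet the preponderance of the evidence (weight exceeds 55): on (c) the weight is 65 less the opposing 10 gives net 55, ≤ 55, so (c) does not meet the standard; on (d) the weight is 71 less the opposing 26 gives net 45, which does not exceed 55, so (d) does not meet the standard.
  Not every element is met, so the board fails to carry Stage I.2.
The shareholder prevails on this issue.
— Issue II —
At Stage II.1 the shareholder must meet a more-likely-than-not showing (weight is at least 51): on (f) the weight is 92 less the opposing 44 gives net 48, < 51, so (f) does not meet the standard.
  Not every element is met, so the shareholder fails to carry Stage II.1.
The analysis ends at Stage II.1; the board prevails on this issue.
— Issue III —
Stage III.1 — burden on shareholder; standard: a preponderance (weight exceeds 52).
    (j): 68 − 1 = 67 > 52 [met]
  The shareholder carries Stage III.1; the board now bears the burden.
Stage III.2 — burden on board; standard: a prima facie showing (weight exceeds 8).
    (k): 49 − 37 = 12 > 8 [met]
  Stage III.2 is satisfied; the onus moves to the shareholder.
Stage III.3 — burden on shareholder; standard: a preponderance (weight exceeds 52).
    (l): 59 − 3 = 56 > 52 [met]
    (m): 83 − 14 = 69 > 52 [met]
  All elements met at the final stage.
All stages carried — the shareholder prevails on this issue.
Per-issue: Issue I → shareholder; Issue II → board; Issue III → shareholder. The shareholder must prevail on a majority of issues; overall, the shareholder prevails.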